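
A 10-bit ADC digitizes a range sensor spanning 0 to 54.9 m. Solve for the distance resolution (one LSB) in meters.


res = range / 2^n = 54.9/2^10 = 54.9/1024 = 0.0536

0.0536 m


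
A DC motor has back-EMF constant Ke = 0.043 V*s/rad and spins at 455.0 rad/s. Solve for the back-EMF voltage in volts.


V_emf = Ke * omega = 0.043*455.0 = 19.5650

19.5650 V


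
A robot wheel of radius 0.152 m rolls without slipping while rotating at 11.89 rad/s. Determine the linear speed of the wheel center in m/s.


v = omega * r = 11.89 * 0.152 = 1.8073

1.8073 m/s


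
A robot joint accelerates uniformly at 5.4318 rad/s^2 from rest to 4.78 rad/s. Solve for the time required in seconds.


t = delta_omega / alpha = 4.78 / 5.4318 = 0.8800

0.8800 s


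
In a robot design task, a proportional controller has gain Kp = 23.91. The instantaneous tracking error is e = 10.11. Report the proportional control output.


u_P = Kp * e = 23.91 * 10.11 = 241.7301

241.7301


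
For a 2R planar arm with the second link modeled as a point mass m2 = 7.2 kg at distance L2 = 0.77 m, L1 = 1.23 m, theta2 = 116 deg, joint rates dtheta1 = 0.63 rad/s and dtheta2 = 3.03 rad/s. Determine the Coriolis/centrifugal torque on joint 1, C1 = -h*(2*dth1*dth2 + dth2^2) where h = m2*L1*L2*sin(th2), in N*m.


h = m2*L1*L2*sin(th2) = 7.2*1.23*0.77*sin(116 deg) = 6.128984
C1 = -h*(2*0.63*3.03 + 3.03^2) = -6.128984*12.9987 = -79.6688

-79.6688 N*m


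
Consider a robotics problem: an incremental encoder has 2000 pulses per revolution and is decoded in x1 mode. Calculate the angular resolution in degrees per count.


resolution = 360 / (PPR * 1) = 360 / 2000 = 0.1800

0.1800 degrees


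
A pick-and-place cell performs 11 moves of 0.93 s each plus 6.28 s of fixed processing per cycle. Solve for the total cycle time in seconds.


T = 11*0.93 + 6.28 = 16.5100

16.5100 s


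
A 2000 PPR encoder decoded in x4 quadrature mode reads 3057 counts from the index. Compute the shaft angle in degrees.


angle = counts * 360 / (PPR*4) = 3057 * 360 / 8000 = 137.5650

137.5650 degrees


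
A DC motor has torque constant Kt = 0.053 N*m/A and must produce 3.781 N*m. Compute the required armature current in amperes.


I = tau / Kt = 3.781/0.053 = 71.3396

71.3396 A


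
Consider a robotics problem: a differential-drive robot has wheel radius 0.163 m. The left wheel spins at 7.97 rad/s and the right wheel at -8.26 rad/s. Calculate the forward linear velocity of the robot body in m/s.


v = r*(wR + wL)/2 = 0.163*(-8.26 + 7.97)/2 = -0.0236

-0.0236 m/s


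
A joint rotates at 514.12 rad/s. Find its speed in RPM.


RPM = 514.12 * 60/(2*pi) = 4909.4844

4909.4844 RPM


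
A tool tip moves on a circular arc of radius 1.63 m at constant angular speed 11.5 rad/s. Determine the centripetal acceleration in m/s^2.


a_c = omega^2 * r = 11.5^2 * 1.63 = 215.5675

215.5675 m/s^2


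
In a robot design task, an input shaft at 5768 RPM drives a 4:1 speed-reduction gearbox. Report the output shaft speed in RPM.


omega_out = omega_in / N = 5768 / 4 = 1442.0000

1442.0000 RPM


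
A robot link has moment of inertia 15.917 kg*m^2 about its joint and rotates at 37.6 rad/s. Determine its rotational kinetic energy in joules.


KE = (1/2)*I*omega^2 = 0.5*15.917*37.6^2 = 11251.4090

11251.4090 J


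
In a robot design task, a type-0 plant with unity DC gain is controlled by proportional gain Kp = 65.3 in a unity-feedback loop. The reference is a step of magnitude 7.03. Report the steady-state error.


e_ss = R/(1 + Kp) = 7.03/(1 + 65.3) = 7.03/66.3000 = 0.1060

0.1060


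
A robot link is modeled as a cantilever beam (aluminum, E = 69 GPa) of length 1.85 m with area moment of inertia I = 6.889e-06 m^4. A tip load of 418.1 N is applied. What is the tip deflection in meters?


delta = F*L^3/(3*E*I) = 418.1*1.85^3/(3*6.900e+10*6.889e-06)
      = 2647.2524125/1426023 = 0.0019

0.0019 m


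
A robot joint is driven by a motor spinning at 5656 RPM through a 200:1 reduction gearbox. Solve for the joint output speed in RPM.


omega_joint = omega_motor / N = 5656 / 200 = 28.2800

28.2800 RPM


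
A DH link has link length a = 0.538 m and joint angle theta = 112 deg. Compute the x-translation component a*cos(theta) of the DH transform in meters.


a*cos(theta) = 0.538*cos(112 deg) = -0.2015

-0.2015 m


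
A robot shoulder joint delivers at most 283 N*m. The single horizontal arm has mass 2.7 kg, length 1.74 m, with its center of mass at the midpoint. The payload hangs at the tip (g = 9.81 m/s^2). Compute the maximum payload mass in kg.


tau_arm = m_arm*g*(L/2) = 2.7*9.81*1.74/2 = 23.0437 N*m
tau_payload = tau_max - tau_arm = 283 - 23.0437 = 259.9563
m_payload = tau_payload / (g*L) = 259.9563 / (9.81*1.74) = 15.2294

15.2294 kg


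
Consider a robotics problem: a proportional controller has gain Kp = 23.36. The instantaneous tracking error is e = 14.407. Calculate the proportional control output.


u_P = Kp * e = 23.36 * 14.407 = 336.5475

336.5475


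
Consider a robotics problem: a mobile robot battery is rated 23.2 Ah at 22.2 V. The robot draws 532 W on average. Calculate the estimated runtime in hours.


E = 23.2*22.2 = 515.0400 Wh
t = E/P = 515.0400/532 = 0.9681

0.9681 hours


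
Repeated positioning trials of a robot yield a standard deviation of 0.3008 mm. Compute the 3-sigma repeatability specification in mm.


repeatability = 3*sigma = 3*0.3008 = 0.9024

0.9024 mm


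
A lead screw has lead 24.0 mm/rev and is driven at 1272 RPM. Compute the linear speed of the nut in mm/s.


v = lead * (RPM/60) = 24.0*1272/60 = 508.8000

508.8000 mm/s


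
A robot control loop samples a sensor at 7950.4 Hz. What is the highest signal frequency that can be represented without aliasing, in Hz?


f_max = f_s/2 = 7950.4/2 = 3975.2000

3975.2000 Hz


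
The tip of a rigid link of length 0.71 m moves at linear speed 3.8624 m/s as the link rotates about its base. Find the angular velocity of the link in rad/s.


omega = v / L = 3.8624 / 0.71 = 5.4400

5.4400 rad/s


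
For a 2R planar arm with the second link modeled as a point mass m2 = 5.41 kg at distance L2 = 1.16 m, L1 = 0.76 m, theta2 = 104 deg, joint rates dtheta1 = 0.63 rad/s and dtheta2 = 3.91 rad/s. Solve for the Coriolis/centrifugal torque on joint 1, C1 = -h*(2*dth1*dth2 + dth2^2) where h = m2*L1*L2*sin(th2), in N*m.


h = m2*L1*L2*sin(th2) = 5.41*0.76*1.16*sin(104 deg) = 4.627783
C1 = -h*(2*0.63*3.91 + 3.91^2) = -4.627783*20.2147 = -93.5492

-93.5492 N*m


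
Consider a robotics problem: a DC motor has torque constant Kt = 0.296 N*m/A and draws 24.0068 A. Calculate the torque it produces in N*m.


tau = Kt * I = 0.296*24.0068 = 7.1060

7.1060 N*m


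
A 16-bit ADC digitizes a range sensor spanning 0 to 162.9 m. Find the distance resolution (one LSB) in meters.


res = range / 2^n = 162.9/2^16 = 162.9/65536 = 0.0025

0.0025 m


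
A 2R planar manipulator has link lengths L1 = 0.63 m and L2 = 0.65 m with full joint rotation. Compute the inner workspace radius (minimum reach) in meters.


r_min = |L1 - L2| = |0.63 - 0.65| = 0.0200

0.0200 m


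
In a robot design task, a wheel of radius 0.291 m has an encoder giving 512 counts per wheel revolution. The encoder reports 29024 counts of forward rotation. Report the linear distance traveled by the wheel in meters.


revs = 29024/512 = 56.687500
d = revs * 2*pi*r = 56.687500 * 2*pi*0.291 = 103.6478

103.6478 m


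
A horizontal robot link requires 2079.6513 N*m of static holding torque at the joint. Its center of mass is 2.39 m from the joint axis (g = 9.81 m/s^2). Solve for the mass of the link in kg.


m = tau / (g*L) = 2079.6513 / (9.81 * 2.39) = 88.7000

88.7000 kg


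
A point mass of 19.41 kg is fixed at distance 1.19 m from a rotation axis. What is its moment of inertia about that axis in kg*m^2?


I = m*r^2 = 19.41*1.19^2 = 27.4865

27.4865 kg*m^2


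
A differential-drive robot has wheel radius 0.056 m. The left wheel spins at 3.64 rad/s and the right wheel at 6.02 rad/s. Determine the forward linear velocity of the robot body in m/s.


v = r*(wR + wL)/2 = 0.056*(6.02 + 3.64)/2 = 0.2705

0.2705 m/s


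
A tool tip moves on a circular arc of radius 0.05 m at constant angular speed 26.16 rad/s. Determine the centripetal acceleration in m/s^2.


a_c = omega^2 * r = 26.16^2 * 0.05 = 34.2173

34.2173 m/s^2


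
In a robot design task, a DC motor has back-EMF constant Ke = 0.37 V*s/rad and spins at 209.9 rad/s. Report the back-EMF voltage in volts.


V_emf = Ke * omega = 0.37*209.9 = 77.6630

77.6630 V


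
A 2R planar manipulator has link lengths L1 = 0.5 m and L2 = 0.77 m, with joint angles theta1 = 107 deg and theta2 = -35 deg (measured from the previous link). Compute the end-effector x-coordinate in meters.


x = L1*cos(th1) + L2*cos(th1+th2) = 0.5*cos(107 deg) + 0.77*cos(72 deg) = 0.0918

0.0918 m


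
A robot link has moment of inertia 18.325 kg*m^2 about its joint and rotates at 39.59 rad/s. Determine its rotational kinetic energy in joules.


KE = (1/2)*I*omega^2 = 0.5*18.325*39.59^2 = 14361.0102

14361.0102 J


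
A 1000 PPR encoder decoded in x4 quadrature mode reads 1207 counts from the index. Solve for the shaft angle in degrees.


angle = counts * 360 / (PPR*4) = 1207 * 360 / 4000 = 108.6300

108.6300 degrees


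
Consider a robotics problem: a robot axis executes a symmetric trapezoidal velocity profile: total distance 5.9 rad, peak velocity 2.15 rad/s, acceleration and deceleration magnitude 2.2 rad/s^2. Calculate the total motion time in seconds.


t_acc = v/a = 2.15/2.2 = 0.977273 s
d_acc = v^2/(2a) = 1.050568 rad (each ramp)
d_cruise = 5.9 - 2*1.050568 = 3.798864 rad
t_cruise = 3.798864/2.15 = 1.766913 s
t_total = 2*0.977273 + 1.766913 = 3.7215

3.7215 s


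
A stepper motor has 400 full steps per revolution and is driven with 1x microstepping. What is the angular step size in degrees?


step = 360/(400*1) = 360/400 = 0.9000

0.9000 degrees


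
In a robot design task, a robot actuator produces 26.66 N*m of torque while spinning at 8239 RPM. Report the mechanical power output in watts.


omega = 8239 * 2*pi/60 = 862.786062 rad/s
P = tau * omega = 26.66 * 862.786062 = 23001.8764

23001.8764 W


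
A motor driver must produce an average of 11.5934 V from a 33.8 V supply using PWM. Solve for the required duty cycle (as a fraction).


D = V_avg/V_supply = 11.5934/33.8 = 0.3430

0.3430


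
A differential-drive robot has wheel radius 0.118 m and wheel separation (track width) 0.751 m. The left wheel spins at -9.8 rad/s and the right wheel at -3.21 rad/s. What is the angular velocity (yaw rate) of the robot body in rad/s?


omega = r*(wR - wL)/L = 0.118*(-3.21 - (-9.8))/0.751 = 1.0354

1.0354 rad/s


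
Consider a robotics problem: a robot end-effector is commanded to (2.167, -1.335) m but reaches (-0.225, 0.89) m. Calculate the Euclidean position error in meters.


dx = -0.225 - (2.167) = -2.3920, dy = 0.89 - (-1.335) = 2.2250
err = sqrt(5.721664 + 4.950625) = 3.2668

3.2668 m


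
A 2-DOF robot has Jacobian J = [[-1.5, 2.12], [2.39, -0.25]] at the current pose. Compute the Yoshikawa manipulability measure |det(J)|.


det(J) = -1.5*-0.25 - (2.12)*(2.39) = -4.6918
|det(J)| = 4.6918

4.6918


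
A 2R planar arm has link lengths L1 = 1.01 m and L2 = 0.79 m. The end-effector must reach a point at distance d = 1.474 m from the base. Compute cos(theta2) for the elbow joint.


cos(th2) = (d^2 - L1^2 - L2^2)/(2*L1*L2) = (1.474^2 - 1.01^2 - 0.79^2)/(2*1.01*0.79) = 0.3312

0.3312


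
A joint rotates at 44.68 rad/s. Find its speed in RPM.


RPM = 44.68 * 60/(2*pi) = 426.6626

426.6626 RPM


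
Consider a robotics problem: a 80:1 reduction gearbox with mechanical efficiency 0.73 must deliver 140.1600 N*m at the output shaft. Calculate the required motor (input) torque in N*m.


tau_in = tau_out / (N * eta) = 140.1600 / (80 * 0.73) = 2.4000

2.4000 N*m


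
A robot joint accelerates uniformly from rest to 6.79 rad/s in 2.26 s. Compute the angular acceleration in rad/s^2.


alpha = delta_omega / t = 6.79 / 2.26 = 3.0044

3.0044 rad/s^2


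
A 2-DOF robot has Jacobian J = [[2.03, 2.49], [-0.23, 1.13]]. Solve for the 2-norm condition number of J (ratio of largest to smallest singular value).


JJ^T eigenvalues: trace(JJ^T) = 11.6508, det(JJ^T) = det(J)^2 = 8.21739556
s_max^2 = (11.6508 + sqrt(102.87155840))/2 = 10.89668086
s_min^2 = (11.6508 - sqrt(102.87155840))/2 = 0.75411914
kappa = s_max/s_min = sqrt(10.89668086/0.75411914) = 3.8013

3.8013


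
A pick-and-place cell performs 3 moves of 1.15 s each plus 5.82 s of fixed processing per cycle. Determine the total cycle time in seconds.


T = 3*1.15 + 5.82 = 9.2700

9.2700 s


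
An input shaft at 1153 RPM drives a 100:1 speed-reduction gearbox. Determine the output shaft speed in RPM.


omega_out = omega_in / N = 1153 / 100 = 11.5300

11.5300 RPM


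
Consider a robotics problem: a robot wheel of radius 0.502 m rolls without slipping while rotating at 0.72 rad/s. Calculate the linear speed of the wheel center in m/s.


v = omega * r = 0.72 * 0.502 = 0.3614

0.3614 m/s


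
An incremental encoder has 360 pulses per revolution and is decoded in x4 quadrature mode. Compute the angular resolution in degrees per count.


resolution = 360 / (PPR * 4) = 360 / 1440 = 0.2500

0.2500 degrees


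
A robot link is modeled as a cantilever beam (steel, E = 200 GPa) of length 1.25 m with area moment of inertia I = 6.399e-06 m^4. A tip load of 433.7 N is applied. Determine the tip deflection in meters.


delta = F*L^3/(3*E*I) = 433.7*1.25^3/(3*2.000e+11*6.399e-06)
      = 847.0703125/3839400 = 2.2063e-04

2.2063e-04 m


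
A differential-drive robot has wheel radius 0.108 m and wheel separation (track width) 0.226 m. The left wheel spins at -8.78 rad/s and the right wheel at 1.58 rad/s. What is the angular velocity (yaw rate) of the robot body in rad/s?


omega = r*(wR - wL)/L = 0.108*(1.58 - (-8.78))/0.226 = 4.9508

4.9508 rad/s


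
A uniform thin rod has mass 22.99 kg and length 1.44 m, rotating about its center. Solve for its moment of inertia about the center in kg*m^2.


I = (1/12)*m*L^2 = (1/12)*22.99*1.44^2 = 3.9727

3.9727 kg*m^2


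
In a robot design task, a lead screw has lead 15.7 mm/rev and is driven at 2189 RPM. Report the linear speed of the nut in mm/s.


v = lead * (RPM/60) = 15.7*2189/60 = 572.7883

572.7883 mm/s


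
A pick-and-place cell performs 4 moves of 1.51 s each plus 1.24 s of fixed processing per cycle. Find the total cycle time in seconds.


T = 4*1.51 + 1.24 = 7.2800

7.2800 s


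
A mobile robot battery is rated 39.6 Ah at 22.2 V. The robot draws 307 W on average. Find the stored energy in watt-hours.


E = capacity * V = 39.6*22.2 = 879.1200

879.1200 Wh


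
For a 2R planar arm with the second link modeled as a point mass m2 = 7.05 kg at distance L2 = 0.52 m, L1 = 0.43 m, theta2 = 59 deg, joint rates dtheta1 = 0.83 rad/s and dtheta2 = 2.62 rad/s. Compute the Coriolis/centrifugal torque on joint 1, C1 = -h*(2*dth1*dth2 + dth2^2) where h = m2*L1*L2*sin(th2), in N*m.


h = m2*L1*L2*sin(th2) = 7.05*0.43*0.52*sin(59 deg) = 1.351221
C1 = -h*(2*0.83*2.62 + 2.62^2) = -1.351221*11.2136 = -15.1521

-15.1521 N*m


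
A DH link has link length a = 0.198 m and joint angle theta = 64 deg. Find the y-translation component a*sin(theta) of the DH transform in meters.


a*sin(theta) = 0.198*sin(64 deg) = 0.1780

0.1780 m


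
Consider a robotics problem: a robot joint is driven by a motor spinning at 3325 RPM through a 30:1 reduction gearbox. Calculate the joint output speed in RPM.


omega_joint = omega_motor / N = 3325 / 30 = 110.8333

110.8333 RPM


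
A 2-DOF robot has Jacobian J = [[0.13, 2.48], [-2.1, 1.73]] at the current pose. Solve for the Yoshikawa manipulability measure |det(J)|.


det(J) = 0.13*1.73 - (2.48)*(-2.1) = 5.4329
|det(J)| = 5.4329

5.4329


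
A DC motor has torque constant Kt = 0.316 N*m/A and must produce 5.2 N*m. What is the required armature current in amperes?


I = tau / Kt = 5.2/0.316 = 16.4557

16.4557 A


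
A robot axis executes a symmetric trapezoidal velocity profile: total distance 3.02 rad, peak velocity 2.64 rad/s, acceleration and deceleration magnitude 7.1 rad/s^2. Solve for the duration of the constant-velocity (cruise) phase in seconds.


t_acc = v/a = 0.371831 s, d_acc = v^2/(2a) = 0.490817 rad each
d_cruise = 3.02 - 2*0.490817 = 2.038366 rad
t_cruise = d_cruise/v = 2.038366/2.64 = 0.7721

0.7721 s


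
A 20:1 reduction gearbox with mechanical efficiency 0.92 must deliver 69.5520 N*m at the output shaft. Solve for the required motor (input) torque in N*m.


tau_in = tau_out / (N * eta) = 69.5520 / (20 * 0.92) = 3.7800

3.7800 N*m


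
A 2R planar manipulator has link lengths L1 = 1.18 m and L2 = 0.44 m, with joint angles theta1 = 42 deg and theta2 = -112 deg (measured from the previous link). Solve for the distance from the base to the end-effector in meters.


x = L1*cos(th1) + L2*cos(th1+th2) = 1.027400
y = L1*sin(th1) + L2*sin(th1+th2) = 0.376109
d = sqrt(x^2 + y^2) = sqrt(1.055551 + 0.141458) = 1.0941

1.0941 m


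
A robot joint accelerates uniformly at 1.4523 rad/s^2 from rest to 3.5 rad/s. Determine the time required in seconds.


t = delta_omega / alpha = 3.5 / 1.4523 = 2.4100

2.4100 s


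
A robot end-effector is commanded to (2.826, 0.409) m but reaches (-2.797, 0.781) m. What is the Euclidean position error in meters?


dx = -2.797 - (2.826) = -5.6230, dy = 0.781 - (0.409) = 0.3720
err = sqrt(31.618129 + 0.138384) = 5.6353

5.6353 m


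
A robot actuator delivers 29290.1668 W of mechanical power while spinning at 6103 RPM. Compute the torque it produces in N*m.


omega = 6103 * 2*pi/60 = 639.104665 rad/s
tau = P / omega = 29290.1668 / 639.104665 = 45.8300

45.8300 N*m


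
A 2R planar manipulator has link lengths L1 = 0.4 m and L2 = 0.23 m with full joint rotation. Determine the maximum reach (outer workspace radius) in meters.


r_max = L1 + L2 = 0.4 + 0.23 = 0.6300

0.6300 m


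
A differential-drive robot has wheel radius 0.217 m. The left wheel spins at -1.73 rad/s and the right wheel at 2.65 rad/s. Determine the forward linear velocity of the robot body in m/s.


v = r*(wR + wL)/2 = 0.217*(2.65 + -1.73)/2 = 0.0998

0.0998 m/s


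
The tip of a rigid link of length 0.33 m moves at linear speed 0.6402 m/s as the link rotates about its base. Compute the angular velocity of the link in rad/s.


omega = v / L = 0.6402 / 0.33 = 1.9400

1.9400 rad/s


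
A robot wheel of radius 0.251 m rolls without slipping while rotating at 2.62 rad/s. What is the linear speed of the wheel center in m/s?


v = omega * r = 2.62 * 0.251 = 0.6576

0.6576 m/s


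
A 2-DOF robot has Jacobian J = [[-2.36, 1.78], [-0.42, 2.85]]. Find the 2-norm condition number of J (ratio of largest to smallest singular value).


JJ^T eigenvalues: trace(JJ^T) = 17.0369, det(JJ^T) = det(J)^2 = 35.74126656
s_max^2 = (17.0369 + sqrt(147.29089537))/2 = 14.58662302
s_min^2 = (17.0369 - sqrt(147.29089537))/2 = 2.45027698
kappa = s_max/s_min = sqrt(14.58662302/2.45027698) = 2.4399

2.4399


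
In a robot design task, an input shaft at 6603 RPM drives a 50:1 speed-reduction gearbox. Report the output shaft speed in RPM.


omega_out = omega_in / N = 6603 / 50 = 132.0600

132.0600 RPM


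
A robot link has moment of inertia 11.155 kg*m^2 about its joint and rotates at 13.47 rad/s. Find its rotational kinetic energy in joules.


KE = (1/2)*I*omega^2 = 0.5*11.155*13.47^2 = 1011.9866

1011.9866 J


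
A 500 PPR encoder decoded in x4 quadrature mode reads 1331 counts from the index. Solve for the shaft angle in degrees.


angle = counts * 360 / (PPR*4) = 1331 * 360 / 2000 = 239.5800

239.5800 degrees


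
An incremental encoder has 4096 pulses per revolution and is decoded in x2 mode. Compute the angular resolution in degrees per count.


resolution = 360 / (PPR * 2) = 360 / 8192 = 0.0439

0.0439 degrees


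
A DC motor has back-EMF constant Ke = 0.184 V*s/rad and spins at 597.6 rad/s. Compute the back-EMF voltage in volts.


V_emf = Ke * omega = 0.184*597.6 = 109.9584

109.9584 V


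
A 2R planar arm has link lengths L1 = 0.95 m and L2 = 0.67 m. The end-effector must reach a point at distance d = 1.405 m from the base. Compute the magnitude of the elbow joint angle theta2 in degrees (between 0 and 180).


cos(th2) = (d^2 - L1^2 - L2^2)/(2*L1*L2) = (1.405^2 - 0.95^2 - 0.67^2)/(2*0.95*0.67) = 0.48910055
th2 = acos(0.48910055) = 60.7185 deg

60.7185 degrees


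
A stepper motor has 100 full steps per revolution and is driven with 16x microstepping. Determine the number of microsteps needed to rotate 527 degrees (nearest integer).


step_size = 360/(100*16) = 360/1600 = 0.225000 deg
n = 527/(360/1600) = 527*1600/360 = 2342.2222 -> 2342

2342 steps


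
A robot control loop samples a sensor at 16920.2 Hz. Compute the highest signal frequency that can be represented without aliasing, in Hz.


f_max = f_s/2 = 16920.2/2 = 8460.1000

8460.1000 Hz


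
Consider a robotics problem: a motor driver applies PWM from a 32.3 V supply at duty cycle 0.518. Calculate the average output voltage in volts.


V_avg = V_supply * D = 32.3*0.518 = 16.7314

16.7314 V


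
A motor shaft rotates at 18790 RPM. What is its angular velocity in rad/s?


omega = 18790 * 2*pi/60 = 1967.6842

1967.6842 rad/s


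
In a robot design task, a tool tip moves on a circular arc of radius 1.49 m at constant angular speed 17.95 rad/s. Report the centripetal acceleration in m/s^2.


a_c = omega^2 * r = 17.95^2 * 1.49 = 480.0817

480.0817 m/s^2


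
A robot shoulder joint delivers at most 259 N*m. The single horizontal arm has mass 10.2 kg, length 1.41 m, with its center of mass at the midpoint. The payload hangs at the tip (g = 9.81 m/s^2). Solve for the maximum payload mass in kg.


tau_arm = m_arm*g*(L/2) = 10.2*9.81*1.41/2 = 70.5437 N*m
tau_payload = tau_max - tau_arm = 259 - 70.5437 = 188.4563
m_payload = tau_payload / (g*L) = 188.4563 / (9.81*1.41) = 13.6246

13.6246 kg


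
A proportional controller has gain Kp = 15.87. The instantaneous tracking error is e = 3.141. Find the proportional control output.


u_P = Kp * e = 15.87 * 3.141 = 49.8477

49.8477


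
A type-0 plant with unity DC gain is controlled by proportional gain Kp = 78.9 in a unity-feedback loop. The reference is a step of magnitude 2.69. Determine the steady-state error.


e_ss = R/(1 + Kp) = 2.69/(1 + 78.9) = 2.69/79.9000 = 0.0337

0.0337


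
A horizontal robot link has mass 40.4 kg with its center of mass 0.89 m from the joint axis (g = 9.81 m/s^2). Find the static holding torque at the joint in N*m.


tau = m*g*L = 40.4 * 9.81 * 0.89 = 352.7284

352.7284 N*m


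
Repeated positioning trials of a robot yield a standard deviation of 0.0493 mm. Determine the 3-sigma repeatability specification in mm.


repeatability = 3*sigma = 3*0.0493 = 0.1479

0.1479 mm


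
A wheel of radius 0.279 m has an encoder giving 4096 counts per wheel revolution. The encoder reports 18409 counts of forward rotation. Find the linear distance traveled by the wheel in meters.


revs = 18409/4096 = 4.494385
d = revs * 2*pi*r = 4.494385 * 2*pi*0.279 = 7.8787

7.8787 m


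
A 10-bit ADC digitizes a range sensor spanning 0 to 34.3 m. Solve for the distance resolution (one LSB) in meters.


res = range / 2^n = 34.3/2^10 = 34.3/1024 = 0.0335

0.0335 m


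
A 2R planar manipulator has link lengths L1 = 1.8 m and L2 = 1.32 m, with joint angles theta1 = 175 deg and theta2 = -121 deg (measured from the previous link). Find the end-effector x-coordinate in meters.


x = L1*cos(th1) + L2*cos(th1+th2) = 1.8*cos(175 deg) + 1.32*cos(54 deg) = -1.0173

-1.0173 m


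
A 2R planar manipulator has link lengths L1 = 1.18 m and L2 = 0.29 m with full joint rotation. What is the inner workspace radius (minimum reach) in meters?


r_min = |L1 - L2| = |1.18 - 0.29| = 0.8900

0.8900 m


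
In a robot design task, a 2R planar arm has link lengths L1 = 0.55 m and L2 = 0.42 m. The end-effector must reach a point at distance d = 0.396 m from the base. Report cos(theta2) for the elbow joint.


cos(th2) = (d^2 - L1^2 - L2^2)/(2*L1*L2) = (0.396^2 - 0.55^2 - 0.42^2)/(2*0.55*0.42) = -0.6972

-0.6972


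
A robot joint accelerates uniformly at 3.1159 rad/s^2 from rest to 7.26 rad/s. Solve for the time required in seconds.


t = delta_omega / alpha = 7.26 / 3.1159 = 2.3300

2.3300 s


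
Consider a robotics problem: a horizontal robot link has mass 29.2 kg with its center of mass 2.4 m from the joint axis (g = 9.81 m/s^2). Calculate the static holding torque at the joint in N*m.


tau = m*g*L = 29.2 * 9.81 * 2.4 = 687.4848

687.4848 N*m


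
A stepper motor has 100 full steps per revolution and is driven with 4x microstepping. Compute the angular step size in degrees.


step = 360/(100*4) = 360/400 = 0.9000

0.9000 degrees


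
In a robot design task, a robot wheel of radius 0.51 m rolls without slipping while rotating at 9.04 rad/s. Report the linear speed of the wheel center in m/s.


v = omega * r = 9.04 * 0.51 = 4.6104

4.6104 m/s


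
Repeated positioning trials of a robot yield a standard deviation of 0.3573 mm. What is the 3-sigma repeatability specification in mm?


repeatability = 3*sigma = 3*0.3573 = 1.0719

1.0719 mm


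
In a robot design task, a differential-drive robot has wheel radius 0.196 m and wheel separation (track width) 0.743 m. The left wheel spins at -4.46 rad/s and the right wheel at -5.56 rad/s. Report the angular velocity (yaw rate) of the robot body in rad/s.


omega = r*(wR - wL)/L = 0.196*(-5.56 - (-4.46))/0.743 = -0.2902

-0.2902 rad/s


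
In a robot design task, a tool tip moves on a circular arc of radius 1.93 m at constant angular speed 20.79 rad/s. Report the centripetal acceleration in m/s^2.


a_c = omega^2 * r = 20.79^2 * 1.93 = 834.1925

834.1925 m/s^2


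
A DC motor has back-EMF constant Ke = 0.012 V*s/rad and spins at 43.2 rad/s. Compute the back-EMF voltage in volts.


V_emf = Ke * omega = 0.012*43.2 = 0.5184

0.5184 V


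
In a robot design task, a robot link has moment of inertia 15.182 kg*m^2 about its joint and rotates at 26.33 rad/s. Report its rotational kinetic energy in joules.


KE = (1/2)*I*omega^2 = 0.5*15.182*26.33^2 = 5262.6042

5262.6042 J


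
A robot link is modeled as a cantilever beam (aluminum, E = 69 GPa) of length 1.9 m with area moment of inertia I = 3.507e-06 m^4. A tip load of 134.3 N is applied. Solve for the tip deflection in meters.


delta = F*L^3/(3*E*I) = 134.3*1.9^3/(3*6.900e+10*3.507e-06)
      = 921.1637/725949 = 0.0013

0.0013 m


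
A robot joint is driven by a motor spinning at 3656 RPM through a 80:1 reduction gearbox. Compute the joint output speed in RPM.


omega_joint = omega_motor / N = 3656 / 80 = 45.7000

45.7000 RPM


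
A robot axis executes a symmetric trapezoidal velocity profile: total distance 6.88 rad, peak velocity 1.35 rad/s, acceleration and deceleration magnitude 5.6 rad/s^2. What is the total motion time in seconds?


t_acc = v/a = 1.35/5.6 = 0.241071 s
d_acc = v^2/(2a) = 0.162723 rad (each ramp)
d_cruise = 6.88 - 2*0.162723 = 6.554554 rad
t_cruise = 6.554554/1.35 = 4.855225 s
t_total = 2*0.241071 + 4.855225 = 5.3374

5.3374 s


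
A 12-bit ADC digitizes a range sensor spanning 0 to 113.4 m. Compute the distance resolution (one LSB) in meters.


res = range / 2^n = 113.4/2^12 = 113.4/4096 = 0.0277

0.0277 m


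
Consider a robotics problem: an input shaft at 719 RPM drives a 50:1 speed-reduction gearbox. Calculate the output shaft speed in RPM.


omega_out = omega_in / N = 719 / 50 = 14.3800

14.3800 RPM


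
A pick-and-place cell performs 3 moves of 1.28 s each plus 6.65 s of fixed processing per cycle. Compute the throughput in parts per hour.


T_cycle = 3*1.28 + 6.65 = 10.4900 s
rate = 3600/T = 343.1840

343.1840 parts/hour


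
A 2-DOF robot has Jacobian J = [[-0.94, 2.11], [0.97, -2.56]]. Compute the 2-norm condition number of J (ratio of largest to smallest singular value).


JJ^T eigenvalues: trace(JJ^T) = 12.8302, det(JJ^T) = det(J)^2 = 0.12938409
s_max^2 = (12.8302 + sqrt(164.09649568))/2 = 12.82010772
s_min^2 = (12.8302 - sqrt(164.09649568))/2 = 0.01009228
kappa = s_max/s_min = sqrt(12.82010772/0.01009228) = 35.6411

35.6411


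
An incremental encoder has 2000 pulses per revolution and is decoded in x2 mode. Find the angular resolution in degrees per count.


resolution = 360 / (PPR * 2) = 360 / 4000 = 0.0900

0.0900 degrees


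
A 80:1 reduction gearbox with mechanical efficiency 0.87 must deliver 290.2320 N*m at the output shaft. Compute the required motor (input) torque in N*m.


tau_in = tau_out / (N * eta) = 290.2320 / (80 * 0.87) = 4.1700

4.1700 N*m


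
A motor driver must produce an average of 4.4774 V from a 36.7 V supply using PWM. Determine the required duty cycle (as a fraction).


D = V_avg/V_supply = 4.4774/36.7 = 0.1220

0.1220


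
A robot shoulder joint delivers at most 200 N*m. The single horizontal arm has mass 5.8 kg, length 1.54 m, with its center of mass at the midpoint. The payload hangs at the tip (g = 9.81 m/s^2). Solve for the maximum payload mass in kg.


tau_arm = m_arm*g*(L/2) = 5.8*9.81*1.54/2 = 43.8115 N*m
tau_payload = tau_max - tau_arm = 200 - 43.8115 = 156.1885
m_payload = tau_payload / (g*L) = 156.1885 / (9.81*1.54) = 10.3385

10.3385 kg


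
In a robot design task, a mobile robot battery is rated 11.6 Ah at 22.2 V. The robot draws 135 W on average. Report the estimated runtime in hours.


E = 11.6*22.2 = 257.5200 Wh
t = E/P = 257.5200/135 = 1.9076

1.9076 hours


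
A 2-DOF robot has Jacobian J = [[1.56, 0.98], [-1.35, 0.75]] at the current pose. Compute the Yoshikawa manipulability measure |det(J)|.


det(J) = 1.56*0.75 - (0.98)*(-1.35) = 2.4930
|det(J)| = 2.4930

2.4930


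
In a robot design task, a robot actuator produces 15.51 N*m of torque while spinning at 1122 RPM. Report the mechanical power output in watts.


omega = 1122 * 2*pi/60 = 117.495565 rad/s
P = tau * omega = 15.51 * 117.495565 = 1822.3562

1822.3562 W


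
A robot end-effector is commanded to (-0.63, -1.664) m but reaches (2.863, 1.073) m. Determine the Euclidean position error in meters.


dx = 2.863 - (-0.63) = 3.4930, dy = 1.073 - (-1.664) = 2.7370
err = sqrt(12.201049 + 7.491169) = 4.4376

4.4376 m


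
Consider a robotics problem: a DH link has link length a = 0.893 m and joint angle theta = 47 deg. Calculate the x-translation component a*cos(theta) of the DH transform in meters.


a*cos(theta) = 0.893*cos(47 deg) = 0.6090

0.6090 m


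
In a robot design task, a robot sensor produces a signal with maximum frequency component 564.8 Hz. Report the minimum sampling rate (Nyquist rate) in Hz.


f_s,min = 2*f_max = 2*564.8 = 1129.6000

1129.6000 Hz


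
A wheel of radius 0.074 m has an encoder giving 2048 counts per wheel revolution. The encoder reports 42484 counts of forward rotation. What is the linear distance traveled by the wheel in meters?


revs = 42484/2048 = 20.744141
d = revs * 2*pi*r = 20.744141 * 2*pi*0.074 = 9.6451

9.6451 m


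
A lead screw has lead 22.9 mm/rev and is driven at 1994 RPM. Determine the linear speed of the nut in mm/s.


v = lead * (RPM/60) = 22.9*1994/60 = 761.0433

761.0433 mm/s


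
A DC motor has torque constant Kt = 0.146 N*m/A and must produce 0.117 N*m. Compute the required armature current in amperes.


I = tau / Kt = 0.117/0.146 = 0.8014

0.8014 A


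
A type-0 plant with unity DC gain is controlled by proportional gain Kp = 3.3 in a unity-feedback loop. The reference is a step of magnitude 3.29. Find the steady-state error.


e_ss = R/(1 + Kp) = 3.29/(1 + 3.3) = 3.29/4.3000 = 0.7651

0.7651


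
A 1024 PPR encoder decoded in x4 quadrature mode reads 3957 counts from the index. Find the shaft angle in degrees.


angle = counts * 360 / (PPR*4) = 3957 * 360 / 4096 = 347.7832

347.7832 degrees


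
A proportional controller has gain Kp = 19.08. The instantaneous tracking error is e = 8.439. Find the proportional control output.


u_P = Kp * e = 19.08 * 8.439 = 161.0161

161.0161


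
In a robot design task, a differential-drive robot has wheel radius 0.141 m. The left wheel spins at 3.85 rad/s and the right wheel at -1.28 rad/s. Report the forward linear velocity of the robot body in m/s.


v = r*(wR + wL)/2 = 0.141*(-1.28 + 3.85)/2 = 0.1812

0.1812 m/s


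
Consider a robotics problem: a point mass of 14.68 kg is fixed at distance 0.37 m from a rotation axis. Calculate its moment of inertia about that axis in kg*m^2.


I = m*r^2 = 14.68*0.37^2 = 2.0097

2.0097 kg*m^2


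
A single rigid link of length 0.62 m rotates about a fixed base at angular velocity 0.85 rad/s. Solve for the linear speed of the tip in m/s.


v = L*omega = 0.62 * 0.85 = 0.5270

0.5270 m/s


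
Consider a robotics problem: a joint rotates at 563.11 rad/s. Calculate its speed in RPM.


RPM = 563.11 * 60/(2*pi) = 5377.3044

5377.3044 RPM


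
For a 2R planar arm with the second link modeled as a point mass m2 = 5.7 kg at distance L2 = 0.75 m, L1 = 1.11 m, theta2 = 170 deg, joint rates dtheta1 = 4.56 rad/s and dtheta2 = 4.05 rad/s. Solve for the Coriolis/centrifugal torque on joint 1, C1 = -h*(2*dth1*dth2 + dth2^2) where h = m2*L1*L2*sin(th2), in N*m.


h = m2*L1*L2*sin(th2) = 5.7*1.11*0.75*sin(170 deg) = 0.824004
C1 = -h*(2*4.56*4.05 + 4.05^2) = -0.824004*53.3385 = -43.9511

-43.9511 N*m


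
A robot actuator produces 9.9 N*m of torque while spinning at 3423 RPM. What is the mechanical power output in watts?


omega = 3423 * 2*pi/60 = 358.455722 rad/s
P = tau * omega = 9.9 * 358.455722 = 3548.7116

3548.7116 W


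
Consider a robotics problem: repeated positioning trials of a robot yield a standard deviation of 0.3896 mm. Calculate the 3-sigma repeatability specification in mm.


repeatability = 3*sigma = 3*0.3896 = 1.1688

1.1688 mm


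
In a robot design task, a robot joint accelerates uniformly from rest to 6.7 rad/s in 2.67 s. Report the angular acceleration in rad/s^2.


alpha = delta_omega / t = 6.7 / 2.67 = 2.5094

2.5094 rad/s^2


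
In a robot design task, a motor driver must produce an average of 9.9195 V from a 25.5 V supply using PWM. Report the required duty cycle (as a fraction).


D = V_avg/V_supply = 9.9195/25.5 = 0.3890

0.3890


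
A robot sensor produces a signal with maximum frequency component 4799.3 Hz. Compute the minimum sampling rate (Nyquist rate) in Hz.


f_s,min = 2*f_max = 2*4799.3 = 9598.6000

9598.6000 Hz


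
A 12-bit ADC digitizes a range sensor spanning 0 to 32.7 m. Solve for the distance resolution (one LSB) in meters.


res = range / 2^n = 32.7/2^12 = 32.7/4096 = 0.0080

0.0080 m


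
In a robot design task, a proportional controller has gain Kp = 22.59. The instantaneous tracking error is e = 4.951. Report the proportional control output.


u_P = Kp * e = 22.59 * 4.951 = 111.8431

111.8431


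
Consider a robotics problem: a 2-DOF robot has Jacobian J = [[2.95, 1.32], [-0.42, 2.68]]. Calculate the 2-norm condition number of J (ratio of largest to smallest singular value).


JJ^T eigenvalues: trace(JJ^T) = 17.8037, det(JJ^T) = det(J)^2 = 71.57836816
s_max^2 = (17.8037 + sqrt(30.65826105))/2 = 11.67034513
s_min^2 = (17.8037 - sqrt(30.65826105))/2 = 6.13335487
kappa = s_max/s_min = sqrt(11.67034513/6.13335487) = 1.3794

1.3794


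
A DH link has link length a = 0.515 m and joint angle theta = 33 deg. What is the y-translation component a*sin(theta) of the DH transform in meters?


a*sin(theta) = 0.515*sin(33 deg) = 0.2805

0.2805 m


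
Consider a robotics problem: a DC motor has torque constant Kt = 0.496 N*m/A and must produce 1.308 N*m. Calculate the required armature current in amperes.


I = tau / Kt = 1.308/0.496 = 2.6371

2.6371 A


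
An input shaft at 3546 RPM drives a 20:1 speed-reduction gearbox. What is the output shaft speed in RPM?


omega_out = omega_in / N = 3546 / 20 = 177.3000

177.3000 RPM


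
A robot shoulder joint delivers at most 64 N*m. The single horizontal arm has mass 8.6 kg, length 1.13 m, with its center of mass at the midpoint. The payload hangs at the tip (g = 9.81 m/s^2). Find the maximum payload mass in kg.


tau_arm = m_arm*g*(L/2) = 8.6*9.81*1.13/2 = 47.6668 N*m
tau_payload = tau_max - tau_arm = 64 - 47.6668 = 16.3332
m_payload = tau_payload / (g*L) = 16.3332 / (9.81*1.13) = 1.4734

1.4734 kg


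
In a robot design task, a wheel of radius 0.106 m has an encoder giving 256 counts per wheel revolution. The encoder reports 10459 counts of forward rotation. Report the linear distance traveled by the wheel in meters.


revs = 10459/256 = 40.855469
d = revs * 2*pi*r = 40.855469 * 2*pi*0.106 = 27.2105

27.2105 m


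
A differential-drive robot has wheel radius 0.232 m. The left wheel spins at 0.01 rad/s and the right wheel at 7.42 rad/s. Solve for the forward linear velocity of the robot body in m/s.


v = r*(wR + wL)/2 = 0.232*(7.42 + 0.01)/2 = 0.8619

0.8619 m/s


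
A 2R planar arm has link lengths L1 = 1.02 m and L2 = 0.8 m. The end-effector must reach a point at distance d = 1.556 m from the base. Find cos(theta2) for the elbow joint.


cos(th2) = (d^2 - L1^2 - L2^2)/(2*L1*L2) = (1.556^2 - 1.02^2 - 0.8^2)/(2*1.02*0.8) = 0.4539

0.4539


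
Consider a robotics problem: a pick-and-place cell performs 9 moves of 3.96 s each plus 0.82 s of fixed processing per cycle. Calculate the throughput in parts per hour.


T_cycle = 9*3.96 + 0.82 = 36.4600 s
rate = 3600/T = 98.7383

98.7383 parts/hour


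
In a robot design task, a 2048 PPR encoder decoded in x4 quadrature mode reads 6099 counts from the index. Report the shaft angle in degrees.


angle = counts * 360 / (PPR*4) = 6099 * 360 / 8192 = 268.0225

268.0225 degrees


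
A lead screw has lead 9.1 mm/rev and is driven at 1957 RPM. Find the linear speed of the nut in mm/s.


v = lead * (RPM/60) = 9.1*1957/60 = 296.8117

296.8117 mm/s


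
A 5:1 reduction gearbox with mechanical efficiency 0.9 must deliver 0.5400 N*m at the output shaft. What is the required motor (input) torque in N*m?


tau_in = tau_out / (N * eta) = 0.5400 / (5 * 0.9) = 0.1200

0.1200 N*m


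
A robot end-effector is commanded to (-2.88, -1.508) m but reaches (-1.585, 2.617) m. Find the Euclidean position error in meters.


dx = -1.585 - (-2.88) = 1.2950, dy = 2.617 - (-1.508) = 4.1250
err = sqrt(1.677025 + 17.015625) = 4.3235

4.3235 m


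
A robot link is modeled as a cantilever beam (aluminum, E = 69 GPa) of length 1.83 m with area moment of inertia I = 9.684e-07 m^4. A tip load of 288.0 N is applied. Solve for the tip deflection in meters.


delta = F*L^3/(3*E*I) = 288.0*1.83^3/(3*6.900e+10*9.684e-07)
      = 1765.004256/200458.8 = 0.0088

0.0088 m


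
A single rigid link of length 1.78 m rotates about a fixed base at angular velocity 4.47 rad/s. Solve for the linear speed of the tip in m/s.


v = L*omega = 1.78 * 4.47 = 7.9566

7.9566 m/s


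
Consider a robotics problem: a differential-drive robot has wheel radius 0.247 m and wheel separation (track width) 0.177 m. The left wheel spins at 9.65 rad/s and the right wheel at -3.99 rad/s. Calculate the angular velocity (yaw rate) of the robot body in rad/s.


omega = r*(wR - wL)/L = 0.247*(-3.99 - (9.65))/0.177 = -19.0344

-19.0344 rad/s


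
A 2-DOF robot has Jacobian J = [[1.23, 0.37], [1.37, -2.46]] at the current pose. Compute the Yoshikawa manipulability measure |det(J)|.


det(J) = 1.23*-2.46 - (0.37)*(1.37) = -3.5327
|det(J)| = 3.5327

3.5327
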